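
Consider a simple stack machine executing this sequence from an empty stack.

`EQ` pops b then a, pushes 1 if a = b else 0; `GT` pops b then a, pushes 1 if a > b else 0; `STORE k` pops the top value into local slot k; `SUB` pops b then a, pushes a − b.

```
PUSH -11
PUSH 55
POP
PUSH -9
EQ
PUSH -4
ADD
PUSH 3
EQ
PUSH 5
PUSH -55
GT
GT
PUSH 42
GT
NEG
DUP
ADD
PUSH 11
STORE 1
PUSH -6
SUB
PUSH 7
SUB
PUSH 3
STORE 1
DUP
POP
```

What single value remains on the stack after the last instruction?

-1

PUSH -11 : -11
PUSH 55  : -11 55
POP      : -11
PUSH -9  : -11 -9
EQ       : 0
PUSH -4  : 0 -4
ADD      : -4
PUSH 3   : -4 3
EQ       : 0
PUSH 5   : 0 5
PUSH -55 : 0 5 -55
GT       : 0 1
GT       : 0
PUSH 42  : 0 42
GT       : 0
NEG      : 0
DUP      : 0 0
ADD      : 0
PUSH 11  : 0 11
STORE 1  : 0
PUSH -6  : 0 -6
SUB      : 6
PUSH 7   : 6 7
SUB      : -1
PUSH 3   : -1 3
STORE 1  : -1
DUP      : -1 -1
POP      : -1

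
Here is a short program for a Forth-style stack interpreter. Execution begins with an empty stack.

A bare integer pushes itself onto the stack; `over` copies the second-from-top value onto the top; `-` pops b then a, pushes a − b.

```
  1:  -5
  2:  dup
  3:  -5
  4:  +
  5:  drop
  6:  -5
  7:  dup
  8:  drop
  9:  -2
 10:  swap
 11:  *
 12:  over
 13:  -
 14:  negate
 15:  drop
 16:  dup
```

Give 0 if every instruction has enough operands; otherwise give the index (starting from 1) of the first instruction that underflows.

-5     → [-5]
dup    → [-5, -5]
-5     → [-5, -5, -5]
+      → [-5, -10]
drop   → [-5]
-5     → [-5, -5]
dup    → [-5, -5, -5]
drop   → [-5, -5]
-2     → [-5, -5, -2]
swap   → [-5, -2, -5]
*      → [-5, 10]
over   → [-5, 10, -5]
-      → [-5, 15]
negate → [-5, -15]
drop   → [-5]
dup    → [-5, -5]

0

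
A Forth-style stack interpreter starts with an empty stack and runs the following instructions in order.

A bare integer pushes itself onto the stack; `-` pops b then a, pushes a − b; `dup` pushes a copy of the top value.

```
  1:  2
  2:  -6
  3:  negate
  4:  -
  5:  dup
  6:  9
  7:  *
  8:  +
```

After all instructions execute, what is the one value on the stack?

2      -> [2]
-6     -> [2, -6]
negate -> [2, 6]
-      -> [-4]
dup    -> [-4, -4]
9      -> [-4, -4, 9]
*      -> [-4, -36]
+      -> [-40]

-40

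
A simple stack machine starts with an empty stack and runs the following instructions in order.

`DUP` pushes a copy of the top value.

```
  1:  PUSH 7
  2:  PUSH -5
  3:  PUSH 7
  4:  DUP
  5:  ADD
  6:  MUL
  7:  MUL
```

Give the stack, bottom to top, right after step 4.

[7, -5, 7, 7]

PUSH 7   [7]
PUSH -5  [7, -5]
PUSH 7   [7, -5, 7]
DUP      [7, -5, 7, 7]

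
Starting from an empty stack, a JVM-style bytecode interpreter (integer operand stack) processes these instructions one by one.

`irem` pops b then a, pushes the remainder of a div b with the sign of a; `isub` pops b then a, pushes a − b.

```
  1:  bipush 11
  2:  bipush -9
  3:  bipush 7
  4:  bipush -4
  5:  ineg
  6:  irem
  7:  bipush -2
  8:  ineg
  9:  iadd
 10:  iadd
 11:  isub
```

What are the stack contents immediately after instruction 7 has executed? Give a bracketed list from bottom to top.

[11, -9, 3, -2]

bipush 11 → 11
bipush -9 → 11 -9
bipush 7  → 11 -9 7
bipush -4 → 11 -9 7 -4
ineg      → 11 -9 7 4
irem      → 11 -9 3
bipush -2 → 11 -9 3 -2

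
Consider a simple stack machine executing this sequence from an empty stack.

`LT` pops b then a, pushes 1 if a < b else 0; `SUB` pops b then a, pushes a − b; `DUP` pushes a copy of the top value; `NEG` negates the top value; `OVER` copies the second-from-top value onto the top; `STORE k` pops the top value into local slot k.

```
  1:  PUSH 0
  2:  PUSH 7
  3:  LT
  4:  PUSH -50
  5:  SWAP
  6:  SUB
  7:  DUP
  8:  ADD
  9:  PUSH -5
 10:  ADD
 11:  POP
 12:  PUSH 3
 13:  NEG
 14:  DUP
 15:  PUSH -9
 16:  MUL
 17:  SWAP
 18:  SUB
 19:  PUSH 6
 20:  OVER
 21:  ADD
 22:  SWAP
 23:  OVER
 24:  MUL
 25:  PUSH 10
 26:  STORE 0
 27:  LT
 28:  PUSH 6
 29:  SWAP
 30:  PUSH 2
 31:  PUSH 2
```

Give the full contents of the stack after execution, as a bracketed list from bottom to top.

PUSH 0   : [0]
PUSH 7   : [0, 7]
LT       : [1]
PUSH -50 : [1, -50]
SWAP     : [-50, 1]
SUB      : [-51]
DUP      : [-51, -51]
ADD      : [-102]
PUSH -5  : [-102, -5]
ADD      : [-107]
POP      : []
PUSH 3   : [3]
NEG      : [-3]
DUP      : [-3, -3]
PUSH -9  : [-3, -3, -9]
MUL      : [-3, 27]
SWAP     : [27, -3]
SUB      : [30]
PUSH 6   : [30, 6]
OVER     : [30, 6, 30]
ADD      : [30, 36]
SWAP     : [36, 30]
OVER     : [36, 30, 36]
MUL      : [36, 1080]
PUSH 10  : [36, 1080, 10]
STORE 0  : [36, 1080]
LT       : [1]
PUSH 6   : [1, 6]
SWAP     : [6, 1]
PUSH 2   : [6, 1, 2]
PUSH 2   : [6, 1, 2, 2]

[6, 1, 2, 2]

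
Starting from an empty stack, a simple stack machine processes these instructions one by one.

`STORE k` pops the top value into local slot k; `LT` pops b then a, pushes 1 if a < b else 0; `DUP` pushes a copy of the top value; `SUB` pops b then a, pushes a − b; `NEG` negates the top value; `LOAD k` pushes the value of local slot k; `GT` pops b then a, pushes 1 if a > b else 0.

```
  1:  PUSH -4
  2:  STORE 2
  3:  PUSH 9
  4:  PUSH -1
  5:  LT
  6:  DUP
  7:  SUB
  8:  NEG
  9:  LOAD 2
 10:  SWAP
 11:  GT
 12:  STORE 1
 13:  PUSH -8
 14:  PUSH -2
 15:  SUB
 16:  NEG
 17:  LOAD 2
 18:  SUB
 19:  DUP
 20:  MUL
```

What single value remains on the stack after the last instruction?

PUSH -4  -4
STORE 2  (empty)
PUSH 9   9
PUSH -1  9 -1
LT       0
DUP      0 0
SUB      0
NEG      0
LOAD 2   0 -4
SWAP     -4 0
GT       0
STORE 1  (empty)
PUSH -8  -8
PUSH -2  -8 -2
SUB      -6
NEG      6
LOAD 2   6 -4
SUB      10
DUP      10 10
MUL      100

100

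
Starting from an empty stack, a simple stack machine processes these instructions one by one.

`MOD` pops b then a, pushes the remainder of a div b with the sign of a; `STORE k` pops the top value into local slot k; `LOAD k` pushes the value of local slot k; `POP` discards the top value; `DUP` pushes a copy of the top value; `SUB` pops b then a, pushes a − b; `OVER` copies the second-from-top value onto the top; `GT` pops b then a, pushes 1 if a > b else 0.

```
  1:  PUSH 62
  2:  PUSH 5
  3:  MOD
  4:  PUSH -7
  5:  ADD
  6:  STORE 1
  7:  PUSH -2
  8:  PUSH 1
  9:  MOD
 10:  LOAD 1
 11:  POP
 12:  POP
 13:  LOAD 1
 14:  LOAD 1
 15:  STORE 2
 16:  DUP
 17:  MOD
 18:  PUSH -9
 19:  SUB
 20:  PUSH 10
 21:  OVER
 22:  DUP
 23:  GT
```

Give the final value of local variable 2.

-5

PUSH 62 : 62
PUSH 5  : 62 5
MOD     : 2
PUSH -7 : 2 -7
ADD     : -5
STORE 1 : (empty)
PUSH -2 : -2
PUSH 1  : -2 1
MOD     : 0
LOAD 1  : 0 -5
POP     : 0
POP     : (empty)
LOAD 1  : -5
LOAD 1  : -5 -5
STORE 2 : -5
DUP     : -5 -5
MOD     : 0
PUSH -9 : 0 -9
SUB     : 9
PUSH 10 : 9 10
OVER    : 9 10 9
DUP     : 9 10 9 9
GT      : 9 10 0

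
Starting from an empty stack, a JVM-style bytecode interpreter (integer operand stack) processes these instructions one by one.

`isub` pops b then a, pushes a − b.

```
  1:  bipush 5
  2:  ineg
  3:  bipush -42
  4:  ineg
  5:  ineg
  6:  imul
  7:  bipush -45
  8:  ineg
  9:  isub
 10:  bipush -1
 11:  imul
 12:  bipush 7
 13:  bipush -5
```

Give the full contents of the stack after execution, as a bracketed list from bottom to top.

[-165, 7, -5]

bipush 5   : 5
ineg       : -5
bipush -42 : -5 -42
ineg       : -5 42
ineg       : -5 -42
imul       : 210
bipush -45 : 210 -45
ineg       : 210 45
isub       : 165
bipush -1  : 165 -1
imul       : -165
bipush 7   : -165 7
bipush -5  : -165 7 -5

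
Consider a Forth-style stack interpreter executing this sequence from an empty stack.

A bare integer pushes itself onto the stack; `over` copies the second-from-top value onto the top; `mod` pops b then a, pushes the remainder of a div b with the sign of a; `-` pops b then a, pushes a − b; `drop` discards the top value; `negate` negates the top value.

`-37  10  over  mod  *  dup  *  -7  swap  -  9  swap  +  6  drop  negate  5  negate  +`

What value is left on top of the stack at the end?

-37     [-37]
10      [-37, 10]
over    [-37, 10, -37]
mod     [-37, 10]
*       [-370]
dup     [-370, -370]
*       [136900]
-7      [136900, -7]
swap    [-7, 136900]
-       [-136907]
9       [-136907, 9]
swap    [9, -136907]
+       [-136898]
6       [-136898, 6]
drop    [-136898]
negate  [136898]
5       [136898, 5]
negate  [136898, -5]
+       [136893]

136893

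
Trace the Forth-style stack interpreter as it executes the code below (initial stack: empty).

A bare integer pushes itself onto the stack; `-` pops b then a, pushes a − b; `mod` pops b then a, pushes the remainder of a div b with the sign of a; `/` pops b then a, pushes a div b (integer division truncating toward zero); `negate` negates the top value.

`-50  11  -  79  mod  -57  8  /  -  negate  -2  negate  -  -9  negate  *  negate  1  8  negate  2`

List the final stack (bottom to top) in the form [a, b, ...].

-50    → [-50]
11     → [-50, 11]
-      → [-61]
79     → [-61, 79]
mod    → [-61]
-57    → [-61, -57]
8      → [-61, -57, 8]
/      → [-61, -7]
-      → [-54]
negate → [54]
-2     → [54, -2]
negate → [54, 2]
-      → [52]
-9     → [52, -9]
negate → [52, 9]
*      → [468]
negate → [-468]
1      → [-468, 1]
8      → [-468, 1, 8]
negate → [-468, 1, -8]
2      → [-468, 1, -8, 2]

[-468, 1, -8, 2]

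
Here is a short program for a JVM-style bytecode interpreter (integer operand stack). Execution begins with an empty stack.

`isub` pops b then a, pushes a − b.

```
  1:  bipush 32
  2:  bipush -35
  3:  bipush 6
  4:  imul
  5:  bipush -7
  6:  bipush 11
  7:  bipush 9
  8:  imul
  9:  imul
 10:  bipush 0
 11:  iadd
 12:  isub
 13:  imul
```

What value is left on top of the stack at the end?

15456

bipush 32   [32]
bipush -35  [32, -35]
bipush 6    [32, -35, 6]
imul        [32, -210]
bipush -7   [32, -210, -7]
bipush 11   [32, -210, -7, 11]
bipush 9    [32, -210, -7, 11, 9]
imul        [32, -210, -7, 99]
imul        [32, -210, -693]
bipush 0    [32, -210, -693, 0]
iadd        [32, -210, -693]
isub        [32, 483]
imul        [15456]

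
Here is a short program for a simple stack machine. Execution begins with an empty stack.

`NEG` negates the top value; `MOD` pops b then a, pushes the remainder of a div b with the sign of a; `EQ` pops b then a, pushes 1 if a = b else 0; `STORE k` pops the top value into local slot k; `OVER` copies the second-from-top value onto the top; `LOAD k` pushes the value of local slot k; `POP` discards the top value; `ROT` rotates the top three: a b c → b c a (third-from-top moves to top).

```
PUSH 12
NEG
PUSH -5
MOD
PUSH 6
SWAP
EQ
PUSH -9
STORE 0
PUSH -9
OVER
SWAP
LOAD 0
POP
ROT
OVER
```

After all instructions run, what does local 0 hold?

PUSH 12 -> 12
NEG     -> -12
PUSH -5 -> -12 -5
MOD     -> -2
PUSH 6  -> -2 6
SWAP    -> 6 -2
EQ      -> 0
PUSH -9 -> 0 -9
STORE 0 -> 0
PUSH -9 -> 0 -9
OVER    -> 0 -9 0
SWAP    -> 0 0 -9
LOAD 0  -> 0 0 -9 -9
POP     -> 0 0 -9
ROT     -> 0 -9 0
OVER    -> 0 -9 0 -9

-9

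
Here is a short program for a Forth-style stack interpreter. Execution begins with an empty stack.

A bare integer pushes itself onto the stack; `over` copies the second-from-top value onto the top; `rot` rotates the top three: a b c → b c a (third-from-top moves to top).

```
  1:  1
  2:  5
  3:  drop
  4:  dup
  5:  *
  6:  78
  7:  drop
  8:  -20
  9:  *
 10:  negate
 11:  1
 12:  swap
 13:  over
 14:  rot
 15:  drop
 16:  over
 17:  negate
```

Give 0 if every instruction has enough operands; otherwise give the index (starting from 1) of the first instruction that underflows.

1      : [1]
5      : [1, 5]
drop   : [1]
dup    : [1, 1]
*      : [1]
78     : [1, 78]
drop   : [1]
-20    : [1, -20]
*      : [-20]
negate : [20]
1      : [20, 1]
swap   : [1, 20]
over   : [1, 20, 1]
rot    : [20, 1, 1]
drop   : [20, 1]
over   : [20, 1, 20]
negate : [20, 1, -20]

0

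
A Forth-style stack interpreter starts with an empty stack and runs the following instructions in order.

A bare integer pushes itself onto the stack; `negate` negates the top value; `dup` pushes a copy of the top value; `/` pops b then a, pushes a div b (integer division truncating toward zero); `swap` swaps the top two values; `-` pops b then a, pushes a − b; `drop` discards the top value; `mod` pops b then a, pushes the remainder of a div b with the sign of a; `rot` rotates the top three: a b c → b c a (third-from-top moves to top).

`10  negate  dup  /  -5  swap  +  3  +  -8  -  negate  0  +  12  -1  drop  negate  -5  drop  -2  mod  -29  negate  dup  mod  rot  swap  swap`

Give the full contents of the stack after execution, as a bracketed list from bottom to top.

[0, 0, -7]

10     : 10
negate : -10
dup    : -10 -10
/      : 1
-5     : 1 -5
swap   : -5 1
+      : -4
3      : -4 3
+      : -1
-8     : -1 -8
-      : 7
negate : -7
0      : -7 0
+      : -7
12     : -7 12
-1     : -7 12 -1
drop   : -7 12
negate : -7 -12
-5     : -7 -12 -5
drop   : -7 -12
-2     : -7 -12 -2
mod    : -7 0
-29    : -7 0 -29
negate : -7 0 29
dup    : -7 0 29 29
mod    : -7 0 0
rot    : 0 0 -7
swap   : 0 -7 0
swap   : 0 0 -7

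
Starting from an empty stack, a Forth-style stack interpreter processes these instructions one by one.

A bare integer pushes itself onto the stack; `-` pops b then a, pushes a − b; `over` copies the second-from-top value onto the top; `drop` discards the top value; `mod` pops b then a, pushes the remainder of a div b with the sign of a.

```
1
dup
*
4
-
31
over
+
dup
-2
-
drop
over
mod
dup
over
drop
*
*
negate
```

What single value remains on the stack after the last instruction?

3

1      : [1]
dup    : [1, 1]
*      : [1]
4      : [1, 4]
-      : [-3]
31     : [-3, 31]
over   : [-3, 31, -3]
+      : [-3, 28]
dup    : [-3, 28, 28]
-2     : [-3, 28, 28, -2]
-      : [-3, 28, 30]
drop   : [-3, 28]
over   : [-3, 28, -3]
mod    : [-3, 1]
dup    : [-3, 1, 1]
over   : [-3, 1, 1, 1]
drop   : [-3, 1, 1]
*      : [-3, 1]
*      : [-3]
negate : [3]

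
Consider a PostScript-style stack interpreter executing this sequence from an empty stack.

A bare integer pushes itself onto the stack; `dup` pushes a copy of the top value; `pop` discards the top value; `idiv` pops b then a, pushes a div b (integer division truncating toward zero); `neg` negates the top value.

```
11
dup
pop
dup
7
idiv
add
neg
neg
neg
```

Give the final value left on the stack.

11   : 11
dup  : 11 11
pop  : 11
dup  : 11 11
7    : 11 11 7
idiv : 11 1
add  : 12
neg  : -12
neg  : 12
neg  : -12

-12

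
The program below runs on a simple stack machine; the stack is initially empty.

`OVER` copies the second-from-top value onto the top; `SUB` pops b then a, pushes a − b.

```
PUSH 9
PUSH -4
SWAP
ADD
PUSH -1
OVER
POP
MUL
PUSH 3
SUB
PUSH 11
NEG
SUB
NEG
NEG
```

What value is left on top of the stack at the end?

PUSH 9  -> 9
PUSH -4 -> 9 -4
SWAP    -> -4 9
ADD     -> 5
PUSH -1 -> 5 -1
OVER    -> 5 -1 5
POP     -> 5 -1
MUL     -> -5
PUSH 3  -> -5 3
SUB     -> -8
PUSH 11 -> -8 11
NEG     -> -8 -11
SUB     -> 3
NEG     -> -3
NEG     -> 3

3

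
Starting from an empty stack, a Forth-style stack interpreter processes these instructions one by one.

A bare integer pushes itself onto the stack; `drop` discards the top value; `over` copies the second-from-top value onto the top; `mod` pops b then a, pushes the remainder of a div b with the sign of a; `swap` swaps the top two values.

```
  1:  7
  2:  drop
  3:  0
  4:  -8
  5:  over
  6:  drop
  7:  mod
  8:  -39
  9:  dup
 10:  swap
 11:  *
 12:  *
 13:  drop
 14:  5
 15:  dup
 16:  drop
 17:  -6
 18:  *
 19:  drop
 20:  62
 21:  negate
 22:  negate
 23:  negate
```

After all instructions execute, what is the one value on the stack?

7       7
drop    (empty)
0       0
-8      0 -8
over    0 -8 0
drop    0 -8
mod     0
-39     0 -39
dup     0 -39 -39
swap    0 -39 -39
*       0 1521
*       0
drop    (empty)
5       5
dup     5 5
drop    5
-6      5 -6
*       -30
drop    (empty)
62      62
negate  -62
negate  62
negate  -62

-62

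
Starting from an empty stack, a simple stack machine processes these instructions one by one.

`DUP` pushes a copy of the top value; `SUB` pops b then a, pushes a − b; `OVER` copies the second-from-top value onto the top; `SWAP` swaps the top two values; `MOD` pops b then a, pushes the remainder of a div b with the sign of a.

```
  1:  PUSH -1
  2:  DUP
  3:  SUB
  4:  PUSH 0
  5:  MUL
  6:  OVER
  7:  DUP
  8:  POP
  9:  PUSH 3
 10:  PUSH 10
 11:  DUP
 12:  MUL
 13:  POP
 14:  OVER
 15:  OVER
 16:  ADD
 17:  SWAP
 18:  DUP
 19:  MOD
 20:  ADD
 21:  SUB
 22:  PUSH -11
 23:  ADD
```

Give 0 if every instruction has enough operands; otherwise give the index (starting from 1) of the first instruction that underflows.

PUSH -1  -1
DUP      -1 -1
SUB      0
PUSH 0   0 0
MUL      0
OVER  — needs 2 operands, stack has 1 → underflow

6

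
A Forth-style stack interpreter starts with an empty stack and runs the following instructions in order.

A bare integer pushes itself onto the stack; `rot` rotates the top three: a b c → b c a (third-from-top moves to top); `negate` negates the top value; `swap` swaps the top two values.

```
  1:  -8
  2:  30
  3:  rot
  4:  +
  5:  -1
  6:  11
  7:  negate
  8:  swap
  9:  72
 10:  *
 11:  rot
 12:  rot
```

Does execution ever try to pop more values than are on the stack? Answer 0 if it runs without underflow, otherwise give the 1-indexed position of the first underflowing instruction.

-8  -8
30  -8 30
rot  — needs 3 operands, stack has 2 → underflow

3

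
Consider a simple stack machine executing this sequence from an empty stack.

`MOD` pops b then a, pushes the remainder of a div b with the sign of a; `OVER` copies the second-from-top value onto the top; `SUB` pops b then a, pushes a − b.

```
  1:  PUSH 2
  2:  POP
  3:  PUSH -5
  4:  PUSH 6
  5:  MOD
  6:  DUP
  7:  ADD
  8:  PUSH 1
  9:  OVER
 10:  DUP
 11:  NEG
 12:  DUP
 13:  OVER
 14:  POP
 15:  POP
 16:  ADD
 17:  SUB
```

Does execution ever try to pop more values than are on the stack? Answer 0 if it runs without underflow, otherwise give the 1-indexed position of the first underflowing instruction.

0

PUSH 2   2
POP      (empty)
PUSH -5  -5
PUSH 6   -5 6
MOD      -5
DUP      -5 -5
ADD      -10
PUSH 1   -10 1
OVER     -10 1 -10
DUP      -10 1 -10 -10
NEG      -10 1 -10 10
DUP      -10 1 -10 10 10
OVER     -10 1 -10 10 10 10
POP      -10 1 -10 10 10
POP      -10 1 -10 10
ADD      -10 1 0
SUB      -10 1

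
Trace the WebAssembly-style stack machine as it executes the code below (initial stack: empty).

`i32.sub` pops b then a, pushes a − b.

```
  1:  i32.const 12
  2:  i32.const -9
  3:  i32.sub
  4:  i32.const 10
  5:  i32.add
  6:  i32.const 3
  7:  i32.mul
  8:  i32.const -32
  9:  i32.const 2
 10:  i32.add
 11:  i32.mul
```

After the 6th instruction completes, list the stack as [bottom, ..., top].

[31, 3]

i32.const 12 -> [12]
i32.const -9 -> [12, -9]
i32.sub      -> [21]
i32.const 10 -> [21, 10]
i32.add      -> [31]
i32.const 3  -> [31, 3]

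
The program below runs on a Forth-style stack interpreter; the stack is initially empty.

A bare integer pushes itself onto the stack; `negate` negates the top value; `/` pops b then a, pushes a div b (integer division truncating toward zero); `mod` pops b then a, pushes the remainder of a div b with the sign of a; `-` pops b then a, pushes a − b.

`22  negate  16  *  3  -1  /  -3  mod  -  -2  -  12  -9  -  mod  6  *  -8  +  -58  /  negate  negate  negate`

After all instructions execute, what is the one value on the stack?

-1

22      22
negate  -22
16      -22 16
*       -352
3       -352 3
-1      -352 3 -1
/       -352 -3
-3      -352 -3 -3
mod     -352 0
-       -352
-2      -352 -2
-       -350
12      -350 12
-9      -350 12 -9
-       -350 21
mod     -14
6       -14 6
*       -84
-8      -84 -8
+       -92
-58     -92 -58
/       1
negate  -1
negate  1
negate  -1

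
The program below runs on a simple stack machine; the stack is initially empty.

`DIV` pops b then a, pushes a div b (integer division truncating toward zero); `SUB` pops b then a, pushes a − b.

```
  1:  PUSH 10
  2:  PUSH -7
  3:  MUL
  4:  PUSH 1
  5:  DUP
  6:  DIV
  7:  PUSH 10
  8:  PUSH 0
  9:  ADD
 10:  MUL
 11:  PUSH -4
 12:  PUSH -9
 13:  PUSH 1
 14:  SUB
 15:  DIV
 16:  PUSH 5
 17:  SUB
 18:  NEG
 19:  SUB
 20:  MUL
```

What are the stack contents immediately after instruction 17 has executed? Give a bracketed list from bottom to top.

PUSH 10 -> [10]
PUSH -7 -> [10, -7]
MUL     -> [-70]
PUSH 1  -> [-70, 1]
DUP     -> [-70, 1, 1]
DIV     -> [-70, 1]
PUSH 10 -> [-70, 1, 10]
PUSH 0  -> [-70, 1, 10, 0]
ADD     -> [-70, 1, 10]
MUL     -> [-70, 10]
PUSH -4 -> [-70, 10, -4]
PUSH -9 -> [-70, 10, -4, -9]
PUSH 1  -> [-70, 10, -4, -9, 1]
SUB     -> [-70, 10, -4, -10]
DIV     -> [-70, 10, 0]
PUSH 5  -> [-70, 10, 0, 5]
SUB     -> [-70, 10, -5]

[-70, 10, -5]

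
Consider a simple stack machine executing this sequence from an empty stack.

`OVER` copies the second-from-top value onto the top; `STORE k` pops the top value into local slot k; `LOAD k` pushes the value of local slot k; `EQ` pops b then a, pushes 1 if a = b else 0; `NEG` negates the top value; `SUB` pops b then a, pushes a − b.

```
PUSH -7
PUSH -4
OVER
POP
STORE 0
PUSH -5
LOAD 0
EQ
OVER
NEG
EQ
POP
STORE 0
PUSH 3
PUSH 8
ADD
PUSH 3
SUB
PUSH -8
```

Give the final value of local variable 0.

PUSH -7 → [-7]
PUSH -4 → [-7, -4]
OVER    → [-7, -4, -7]
POP     → [-7, -4]
STORE 0 → [-7]
PUSH -5 → [-7, -5]
LOAD 0  → [-7, -5, -4]
EQ      → [-7, 0]
OVER    → [-7, 0, -7]
NEG     → [-7, 0, 7]
EQ      → [-7, 0]
POP     → [-7]
STORE 0 → []
PUSH 3  → [3]
PUSH 8  → [3, 8]
ADD     → [11]
PUSH 3  → [11, 3]
SUB     → [8]
PUSH -8 → [8, -8]

-7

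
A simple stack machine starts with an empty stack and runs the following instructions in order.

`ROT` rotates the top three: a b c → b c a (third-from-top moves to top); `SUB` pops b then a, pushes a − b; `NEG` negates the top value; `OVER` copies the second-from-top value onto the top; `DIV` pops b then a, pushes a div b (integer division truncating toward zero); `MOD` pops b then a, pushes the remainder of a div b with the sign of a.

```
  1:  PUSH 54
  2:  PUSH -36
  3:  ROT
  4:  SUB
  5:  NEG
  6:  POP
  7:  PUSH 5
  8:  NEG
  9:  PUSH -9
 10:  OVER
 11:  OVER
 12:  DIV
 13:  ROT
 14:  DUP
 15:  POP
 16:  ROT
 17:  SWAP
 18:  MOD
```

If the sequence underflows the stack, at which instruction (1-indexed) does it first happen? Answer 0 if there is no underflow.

PUSH 54  -> 54
PUSH -36 -> 54 -36
ROT  — needs 3 operands, stack has 2 → underflow

3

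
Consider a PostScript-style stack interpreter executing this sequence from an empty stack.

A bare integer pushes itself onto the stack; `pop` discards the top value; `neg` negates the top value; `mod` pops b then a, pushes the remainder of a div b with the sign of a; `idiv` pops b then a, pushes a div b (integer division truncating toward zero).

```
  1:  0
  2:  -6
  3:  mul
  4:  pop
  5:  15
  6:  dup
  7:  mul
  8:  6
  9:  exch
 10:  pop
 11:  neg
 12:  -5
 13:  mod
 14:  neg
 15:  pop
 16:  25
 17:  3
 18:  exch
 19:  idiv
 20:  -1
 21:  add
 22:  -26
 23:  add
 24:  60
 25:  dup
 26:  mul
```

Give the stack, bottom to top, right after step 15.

[]

0     [0]
-6    [0, -6]
mul   [0]
pop   []
15    [15]
dup   [15, 15]
mul   [225]
6     [225, 6]
exch  [6, 225]
pop   [6]
neg   [-6]
-5    [-6, -5]
mod   [-1]
neg   [1]
pop   []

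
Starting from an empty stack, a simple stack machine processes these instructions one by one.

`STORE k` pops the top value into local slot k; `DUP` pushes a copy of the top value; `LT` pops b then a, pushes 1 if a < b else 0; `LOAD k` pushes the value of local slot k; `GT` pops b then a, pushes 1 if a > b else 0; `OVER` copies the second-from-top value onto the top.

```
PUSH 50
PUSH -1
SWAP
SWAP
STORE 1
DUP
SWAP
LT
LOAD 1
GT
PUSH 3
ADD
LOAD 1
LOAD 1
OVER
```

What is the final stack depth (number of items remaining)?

4

PUSH 50 -> 50
PUSH -1 -> 50 -1
SWAP    -> -1 50
SWAP    -> 50 -1
STORE 1 -> 50
DUP     -> 50 50
SWAP    -> 50 50
LT      -> 0
LOAD 1  -> 0 -1
GT      -> 1
PUSH 3  -> 1 3
ADD     -> 4
LOAD 1  -> 4 -1
LOAD 1  -> 4 -1 -1
OVER    -> 4 -1 -1 -1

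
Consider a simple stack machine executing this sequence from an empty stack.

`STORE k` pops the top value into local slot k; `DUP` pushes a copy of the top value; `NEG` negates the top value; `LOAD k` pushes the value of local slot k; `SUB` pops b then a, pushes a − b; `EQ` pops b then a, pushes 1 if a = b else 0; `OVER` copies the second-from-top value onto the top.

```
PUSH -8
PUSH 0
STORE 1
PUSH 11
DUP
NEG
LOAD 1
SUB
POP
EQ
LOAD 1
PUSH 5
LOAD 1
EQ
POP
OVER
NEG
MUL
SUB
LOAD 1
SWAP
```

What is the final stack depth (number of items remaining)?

PUSH -8 -> -8
PUSH 0  -> -8 0
STORE 1 -> -8
PUSH 11 -> -8 11
DUP     -> -8 11 11
NEG     -> -8 11 -11
LOAD 1  -> -8 11 -11 0
SUB     -> -8 11 -11
POP     -> -8 11
EQ      -> 0
LOAD 1  -> 0 0
PUSH 5  -> 0 0 5
LOAD 1  -> 0 0 5 0
EQ      -> 0 0 0
POP     -> 0 0
OVER    -> 0 0 0
NEG     -> 0 0 0
MUL     -> 0 0
SUB     -> 0
LOAD 1  -> 0 0
SWAP    -> 0 0

2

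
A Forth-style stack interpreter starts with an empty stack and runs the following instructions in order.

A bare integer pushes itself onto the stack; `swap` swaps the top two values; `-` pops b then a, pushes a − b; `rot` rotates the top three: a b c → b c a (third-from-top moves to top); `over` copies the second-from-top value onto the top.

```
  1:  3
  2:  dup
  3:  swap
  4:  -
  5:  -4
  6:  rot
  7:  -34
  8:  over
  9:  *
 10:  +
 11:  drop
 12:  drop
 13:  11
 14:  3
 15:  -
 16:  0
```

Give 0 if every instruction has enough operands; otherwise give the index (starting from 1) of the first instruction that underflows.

3     3
dup   3 3
swap  3 3
-     0
-4    0 -4
rot  — needs 3 operands, stack has 2 → underflow

6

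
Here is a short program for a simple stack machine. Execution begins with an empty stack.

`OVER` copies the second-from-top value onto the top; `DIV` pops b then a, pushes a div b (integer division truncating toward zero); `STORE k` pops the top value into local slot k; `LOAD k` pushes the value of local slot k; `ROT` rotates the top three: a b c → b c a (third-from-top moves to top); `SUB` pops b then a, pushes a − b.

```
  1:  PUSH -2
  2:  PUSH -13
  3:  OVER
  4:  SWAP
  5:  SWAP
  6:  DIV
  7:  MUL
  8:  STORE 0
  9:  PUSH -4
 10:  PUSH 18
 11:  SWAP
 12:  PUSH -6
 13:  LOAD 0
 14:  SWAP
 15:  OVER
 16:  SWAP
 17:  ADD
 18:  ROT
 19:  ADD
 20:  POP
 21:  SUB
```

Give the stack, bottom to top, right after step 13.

[18, -4, -6, -12]

PUSH -2  → -2
PUSH -13 → -2 -13
OVER     → -2 -13 -2
SWAP     → -2 -2 -13
SWAP     → -2 -13 -2
DIV      → -2 6
MUL      → -12
STORE 0  → (empty)
PUSH -4  → -4
PUSH 18  → -4 18
SWAP     → 18 -4
PUSH -6  → 18 -4 -6
LOAD 0   → 18 -4 -6 -12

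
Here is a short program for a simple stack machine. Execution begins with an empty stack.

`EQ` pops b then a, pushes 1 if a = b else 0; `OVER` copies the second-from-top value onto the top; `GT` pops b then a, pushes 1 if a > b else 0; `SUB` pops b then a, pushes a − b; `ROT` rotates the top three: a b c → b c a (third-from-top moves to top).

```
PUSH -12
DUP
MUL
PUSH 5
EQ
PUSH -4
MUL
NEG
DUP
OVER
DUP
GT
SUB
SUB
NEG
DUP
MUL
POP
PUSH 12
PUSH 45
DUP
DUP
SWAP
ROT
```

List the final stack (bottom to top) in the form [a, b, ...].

[12, 45, 45, 45]

PUSH -12 -> [-12]
DUP      -> [-12, -12]
MUL      -> [144]
PUSH 5   -> [144, 5]
EQ       -> [0]
PUSH -4  -> [0, -4]
MUL      -> [0]
NEG      -> [0]
DUP      -> [0, 0]
OVER     -> [0, 0, 0]
DUP      -> [0, 0, 0, 0]
GT       -> [0, 0, 0]
SUB      -> [0, 0]
SUB      -> [0]
NEG      -> [0]
DUP      -> [0, 0]
MUL      -> [0]
POP      -> []
PUSH 12  -> [12]
PUSH 45  -> [12, 45]
DUP      -> [12, 45, 45]
DUP      -> [12, 45, 45, 45]
SWAP     -> [12, 45, 45, 45]
ROT      -> [12, 45, 45, 45]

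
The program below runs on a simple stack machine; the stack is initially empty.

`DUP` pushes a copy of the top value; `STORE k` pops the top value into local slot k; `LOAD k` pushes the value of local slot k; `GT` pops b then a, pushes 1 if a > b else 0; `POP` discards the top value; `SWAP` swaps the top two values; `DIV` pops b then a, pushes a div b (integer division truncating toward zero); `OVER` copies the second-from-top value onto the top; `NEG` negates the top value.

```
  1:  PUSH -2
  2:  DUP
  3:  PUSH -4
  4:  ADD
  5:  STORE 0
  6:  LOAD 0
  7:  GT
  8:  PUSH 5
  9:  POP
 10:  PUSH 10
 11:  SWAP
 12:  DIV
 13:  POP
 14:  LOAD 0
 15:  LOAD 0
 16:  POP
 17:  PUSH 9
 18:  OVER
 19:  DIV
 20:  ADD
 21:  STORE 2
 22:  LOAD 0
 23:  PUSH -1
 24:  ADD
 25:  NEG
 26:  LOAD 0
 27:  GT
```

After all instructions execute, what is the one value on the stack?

PUSH -2 -> [-2]
DUP     -> [-2, -2]
PUSH -4 -> [-2, -2, -4]
ADD     -> [-2, -6]
STORE 0 -> [-2]
LOAD 0  -> [-2, -6]
GT      -> [1]
PUSH 5  -> [1, 5]
POP     -> [1]
PUSH 10 -> [1, 10]
SWAP    -> [10, 1]
DIV     -> [10]
POP     -> []
LOAD 0  -> [-6]
LOAD 0  -> [-6, -6]
POP     -> [-6]
PUSH 9  -> [-6, 9]
OVER    -> [-6, 9, -6]
DIV     -> [-6, -1]
ADD     -> [-7]
STORE 2 -> []
LOAD 0  -> [-6]
PUSH -1 -> [-6, -1]
ADD     -> [-7]
NEG     -> [7]
LOAD 0  -> [7, -6]
GT      -> [1]

1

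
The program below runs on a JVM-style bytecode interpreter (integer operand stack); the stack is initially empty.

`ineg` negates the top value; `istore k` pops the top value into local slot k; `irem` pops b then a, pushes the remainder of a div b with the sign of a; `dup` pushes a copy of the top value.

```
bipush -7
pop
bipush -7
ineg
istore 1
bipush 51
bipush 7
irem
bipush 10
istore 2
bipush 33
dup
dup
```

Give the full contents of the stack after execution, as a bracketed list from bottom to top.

bipush -7 : -7
pop       : (empty)
bipush -7 : -7
ineg      : 7
istore 1  : (empty)
bipush 51 : 51
bipush 7  : 51 7
irem      : 2
bipush 10 : 2 10
istore 2  : 2
bipush 33 : 2 33
dup       : 2 33 33
dup       : 2 33 33 33

[2, 33, 33, 33]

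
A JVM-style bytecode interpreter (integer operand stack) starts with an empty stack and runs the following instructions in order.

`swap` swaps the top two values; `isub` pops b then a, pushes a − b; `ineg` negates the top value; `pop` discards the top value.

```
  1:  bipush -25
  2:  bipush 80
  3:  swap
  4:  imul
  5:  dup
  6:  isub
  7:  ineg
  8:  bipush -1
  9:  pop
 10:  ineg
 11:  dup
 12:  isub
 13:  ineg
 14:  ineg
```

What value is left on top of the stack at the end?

bipush -25 : -25
bipush 80  : -25 80
swap       : 80 -25
imul       : -2000
dup        : -2000 -2000
isub       : 0
ineg       : 0
bipush -1  : 0 -1
pop        : 0
ineg       : 0
dup        : 0 0
isub       : 0
ineg       : 0
ineg       : 0

0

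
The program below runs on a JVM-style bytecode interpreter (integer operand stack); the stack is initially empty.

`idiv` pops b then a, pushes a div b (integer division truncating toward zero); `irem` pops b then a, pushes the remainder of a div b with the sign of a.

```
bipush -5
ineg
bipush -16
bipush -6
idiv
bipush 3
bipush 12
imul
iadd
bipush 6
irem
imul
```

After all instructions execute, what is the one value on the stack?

bipush -5  : -5
ineg       : 5
bipush -16 : 5 -16
bipush -6  : 5 -16 -6
idiv       : 5 2
bipush 3   : 5 2 3
bipush 12  : 5 2 3 12
imul       : 5 2 36
iadd       : 5 38
bipush 6   : 5 38 6
irem       : 5 2
imul       : 10

10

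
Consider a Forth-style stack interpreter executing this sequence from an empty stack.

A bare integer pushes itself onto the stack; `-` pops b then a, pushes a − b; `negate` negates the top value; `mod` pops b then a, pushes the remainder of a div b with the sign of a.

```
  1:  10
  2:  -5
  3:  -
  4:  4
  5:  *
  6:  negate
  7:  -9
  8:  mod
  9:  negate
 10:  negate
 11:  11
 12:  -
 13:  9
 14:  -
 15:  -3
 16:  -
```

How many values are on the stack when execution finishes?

10     -> [10]
-5     -> [10, -5]
-      -> [15]
4      -> [15, 4]
*      -> [60]
negate -> [-60]
-9     -> [-60, -9]
mod    -> [-6]
negate -> [6]
negate -> [-6]
11     -> [-6, 11]
-      -> [-17]
9      -> [-17, 9]
-      -> [-26]
-3     -> [-26, -3]
-      -> [-23]

1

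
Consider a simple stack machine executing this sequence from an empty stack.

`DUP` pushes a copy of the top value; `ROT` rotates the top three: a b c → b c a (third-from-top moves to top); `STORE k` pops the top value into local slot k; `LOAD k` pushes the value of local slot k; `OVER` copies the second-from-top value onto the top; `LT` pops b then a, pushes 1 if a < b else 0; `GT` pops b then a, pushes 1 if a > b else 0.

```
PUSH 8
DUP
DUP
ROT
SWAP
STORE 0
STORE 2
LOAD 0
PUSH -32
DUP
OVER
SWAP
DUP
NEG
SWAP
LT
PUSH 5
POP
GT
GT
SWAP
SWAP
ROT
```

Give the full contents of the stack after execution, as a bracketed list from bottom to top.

PUSH 8   → 8
DUP      → 8 8
DUP      → 8 8 8
ROT      → 8 8 8
SWAP     → 8 8 8
STORE 0  → 8 8
STORE 2  → 8
LOAD 0   → 8 8
PUSH -32 → 8 8 -32
DUP      → 8 8 -32 -32
OVER     → 8 8 -32 -32 -32
SWAP     → 8 8 -32 -32 -32
DUP      → 8 8 -32 -32 -32 -32
NEG      → 8 8 -32 -32 -32 32
SWAP     → 8 8 -32 -32 32 -32
LT       → 8 8 -32 -32 0
PUSH 5   → 8 8 -32 -32 0 5
POP      → 8 8 -32 -32 0
GT       → 8 8 -32 0
GT       → 8 8 0
SWAP     → 8 0 8
SWAP     → 8 8 0
ROT      → 8 0 8

[8, 0, 8]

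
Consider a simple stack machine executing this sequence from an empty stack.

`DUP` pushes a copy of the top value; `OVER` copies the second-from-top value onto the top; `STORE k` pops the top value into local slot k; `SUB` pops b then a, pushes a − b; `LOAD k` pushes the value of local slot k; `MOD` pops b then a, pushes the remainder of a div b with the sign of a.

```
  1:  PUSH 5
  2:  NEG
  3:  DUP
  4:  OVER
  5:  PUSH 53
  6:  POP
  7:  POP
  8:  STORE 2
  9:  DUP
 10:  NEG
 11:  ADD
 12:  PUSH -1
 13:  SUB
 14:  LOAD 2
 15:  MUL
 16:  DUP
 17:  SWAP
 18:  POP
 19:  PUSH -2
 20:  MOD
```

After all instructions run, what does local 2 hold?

PUSH 5  -> [5]
NEG     -> [-5]
DUP     -> [-5, -5]
OVER    -> [-5, -5, -5]
PUSH 53 -> [-5, -5, -5, 53]
POP     -> [-5, -5, -5]
POP     -> [-5, -5]
STORE 2 -> [-5]
DUP     -> [-5, -5]
NEG     -> [-5, 5]
ADD     -> [0]
PUSH -1 -> [0, -1]
SUB     -> [1]
LOAD 2  -> [1, -5]
MUL     -> [-5]
DUP     -> [-5, -5]
SWAP    -> [-5, -5]
POP     -> [-5]
PUSH -2 -> [-5, -2]
MOD     -> [-1]

-5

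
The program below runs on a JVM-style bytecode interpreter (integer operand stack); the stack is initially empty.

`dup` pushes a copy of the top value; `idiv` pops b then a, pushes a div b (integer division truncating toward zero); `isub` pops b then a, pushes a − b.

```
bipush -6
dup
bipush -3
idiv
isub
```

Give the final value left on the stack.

-8

bipush -6 -> [-6]
dup       -> [-6, -6]
bipush -3 -> [-6, -6, -3]
idiv      -> [-6, 2]
isub      -> [-8]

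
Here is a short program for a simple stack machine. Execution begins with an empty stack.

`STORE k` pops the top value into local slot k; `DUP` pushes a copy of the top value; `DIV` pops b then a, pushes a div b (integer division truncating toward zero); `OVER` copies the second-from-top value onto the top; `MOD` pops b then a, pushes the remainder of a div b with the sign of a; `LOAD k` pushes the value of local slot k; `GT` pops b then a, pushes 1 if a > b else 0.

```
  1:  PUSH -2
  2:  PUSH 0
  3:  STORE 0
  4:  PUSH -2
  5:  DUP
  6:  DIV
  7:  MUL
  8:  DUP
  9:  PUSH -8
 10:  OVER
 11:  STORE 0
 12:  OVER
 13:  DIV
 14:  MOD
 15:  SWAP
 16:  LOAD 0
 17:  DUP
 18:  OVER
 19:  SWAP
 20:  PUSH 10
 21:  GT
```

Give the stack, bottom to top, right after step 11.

[-2, -2, -8]

PUSH -2 -> [-2]
PUSH 0  -> [-2, 0]
STORE 0 -> [-2]
PUSH -2 -> [-2, -2]
DUP     -> [-2, -2, -2]
DIV     -> [-2, 1]
MUL     -> [-2]
DUP     -> [-2, -2]
PUSH -8 -> [-2, -2, -8]
OVER    -> [-2, -2, -8, -2]
STORE 0 -> [-2, -2, -8]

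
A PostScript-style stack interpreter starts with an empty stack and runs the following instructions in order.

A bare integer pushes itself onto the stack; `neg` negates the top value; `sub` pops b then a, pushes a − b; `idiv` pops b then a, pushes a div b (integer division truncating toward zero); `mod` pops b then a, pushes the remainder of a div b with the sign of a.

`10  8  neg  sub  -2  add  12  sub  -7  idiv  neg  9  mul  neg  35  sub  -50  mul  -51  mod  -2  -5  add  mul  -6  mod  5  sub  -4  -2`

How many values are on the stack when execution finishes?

10   : 10
8    : 10 8
neg  : 10 -8
sub  : 18
-2   : 18 -2
add  : 16
12   : 16 12
sub  : 4
-7   : 4 -7
idiv : 0
neg  : 0
9    : 0 9
mul  : 0
neg  : 0
35   : 0 35
sub  : -35
-50  : -35 -50
mul  : 1750
-51  : 1750 -51
mod  : 16
-2   : 16 -2
-5   : 16 -2 -5
add  : 16 -7
mul  : -112
-6   : -112 -6
mod  : -4
5    : -4 5
sub  : -9
-4   : -9 -4
-2   : -9 -4 -2

3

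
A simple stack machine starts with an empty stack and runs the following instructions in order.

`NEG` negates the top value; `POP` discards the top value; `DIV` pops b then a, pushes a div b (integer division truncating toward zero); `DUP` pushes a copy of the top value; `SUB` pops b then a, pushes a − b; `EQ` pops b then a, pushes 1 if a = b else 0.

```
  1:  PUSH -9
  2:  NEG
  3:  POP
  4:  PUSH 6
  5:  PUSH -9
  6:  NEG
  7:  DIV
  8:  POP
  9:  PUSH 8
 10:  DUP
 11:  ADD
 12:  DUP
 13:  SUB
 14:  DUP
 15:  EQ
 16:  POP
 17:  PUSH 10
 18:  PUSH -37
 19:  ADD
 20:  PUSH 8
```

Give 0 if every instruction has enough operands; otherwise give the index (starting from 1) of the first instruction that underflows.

PUSH -9  → [-9]
NEG      → [9]
POP      → []
PUSH 6   → [6]
PUSH -9  → [6, -9]
NEG      → [6, 9]
DIV      → [0]
POP      → []
PUSH 8   → [8]
DUP      → [8, 8]
ADD      → [16]
DUP      → [16, 16]
SUB      → [0]
DUP      → [0, 0]
EQ       → [1]
POP      → []
PUSH 10  → [10]
PUSH -37 → [10, -37]
ADD      → [-27]
PUSH 8   → [-27, 8]

0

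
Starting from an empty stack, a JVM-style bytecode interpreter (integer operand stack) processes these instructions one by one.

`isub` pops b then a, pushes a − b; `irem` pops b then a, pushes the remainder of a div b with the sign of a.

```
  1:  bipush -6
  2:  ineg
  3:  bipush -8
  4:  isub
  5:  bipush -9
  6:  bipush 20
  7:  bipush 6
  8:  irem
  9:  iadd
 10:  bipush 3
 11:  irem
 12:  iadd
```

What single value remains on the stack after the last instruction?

bipush -6 -> -6
ineg      -> 6
bipush -8 -> 6 -8
isub      -> 14
bipush -9 -> 14 -9
bipush 20 -> 14 -9 20
bipush 6  -> 14 -9 20 6
irem      -> 14 -9 2
iadd      -> 14 -7
bipush 3  -> 14 -7 3
irem      -> 14 -1
iadd      -> 13

13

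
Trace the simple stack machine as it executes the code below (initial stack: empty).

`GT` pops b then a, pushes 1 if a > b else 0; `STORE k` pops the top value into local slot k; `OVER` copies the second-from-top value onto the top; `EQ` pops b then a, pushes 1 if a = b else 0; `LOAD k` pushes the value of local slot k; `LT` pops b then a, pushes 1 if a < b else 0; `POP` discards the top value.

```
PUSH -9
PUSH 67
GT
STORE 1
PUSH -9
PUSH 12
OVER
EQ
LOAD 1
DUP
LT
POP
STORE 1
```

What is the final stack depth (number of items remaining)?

PUSH -9 → [-9]
PUSH 67 → [-9, 67]
GT      → [0]
STORE 1 → []
PUSH -9 → [-9]
PUSH 12 → [-9, 12]
OVER    → [-9, 12, -9]
EQ      → [-9, 0]
LOAD 1  → [-9, 0, 0]
DUP     → [-9, 0, 0, 0]
LT      → [-9, 0, 0]
POP     → [-9, 0]
STORE 1 → [-9]

1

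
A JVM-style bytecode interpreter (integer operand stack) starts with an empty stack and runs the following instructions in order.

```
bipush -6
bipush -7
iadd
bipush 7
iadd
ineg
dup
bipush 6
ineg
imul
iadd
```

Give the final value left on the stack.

bipush -6  [-6]
bipush -7  [-6, -7]
iadd       [-13]
bipush 7   [-13, 7]
iadd       [-6]
ineg       [6]
dup        [6, 6]
bipush 6   [6, 6, 6]
ineg       [6, 6, -6]
imul       [6, -36]
iadd       [-30]

-30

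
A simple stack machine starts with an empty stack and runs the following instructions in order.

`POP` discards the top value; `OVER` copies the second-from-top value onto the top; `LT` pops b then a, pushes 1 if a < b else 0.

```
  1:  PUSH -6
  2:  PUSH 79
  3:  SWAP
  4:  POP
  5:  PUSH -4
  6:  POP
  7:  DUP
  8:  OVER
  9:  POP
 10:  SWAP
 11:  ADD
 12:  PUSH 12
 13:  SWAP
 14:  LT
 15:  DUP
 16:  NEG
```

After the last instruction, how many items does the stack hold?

PUSH -6 -> [-6]
PUSH 79 -> [-6, 79]
SWAP    -> [79, -6]
POP     -> [79]
PUSH -4 -> [79, -4]
POP     -> [79]
DUP     -> [79, 79]
OVER    -> [79, 79, 79]
POP     -> [79, 79]
SWAP    -> [79, 79]
ADD     -> [158]
PUSH 12 -> [158, 12]
SWAP    -> [12, 158]
LT      -> [1]
DUP     -> [1, 1]
NEG     -> [1, -1]

2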